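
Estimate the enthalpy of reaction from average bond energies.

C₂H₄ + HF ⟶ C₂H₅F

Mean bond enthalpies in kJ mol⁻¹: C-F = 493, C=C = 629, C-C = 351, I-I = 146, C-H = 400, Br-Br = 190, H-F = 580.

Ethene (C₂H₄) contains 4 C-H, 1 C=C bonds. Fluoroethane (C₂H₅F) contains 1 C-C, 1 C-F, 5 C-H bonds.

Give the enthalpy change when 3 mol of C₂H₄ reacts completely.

Bonds broken (reactants):
  C-H: 4 × 400 = 1600
  C=C: 1 × 629 = 629
  H-F: 1 × 580 = 580
  Σ(broken) = 2809 kJ
Bonds formed (products):
  C-C: 1 × 351 = 351
  C-F: 1 × 493 = 493
  C-H: 5 × 400 = 2000
  Σ(formed) = 2844 kJ
ΔH = Σ(broken) − Σ(formed) = 2809 − 2844 = −35 kJ
For 3× the reaction as written: 3 × (−35) = −105 kJ

ΔH = −105 kJ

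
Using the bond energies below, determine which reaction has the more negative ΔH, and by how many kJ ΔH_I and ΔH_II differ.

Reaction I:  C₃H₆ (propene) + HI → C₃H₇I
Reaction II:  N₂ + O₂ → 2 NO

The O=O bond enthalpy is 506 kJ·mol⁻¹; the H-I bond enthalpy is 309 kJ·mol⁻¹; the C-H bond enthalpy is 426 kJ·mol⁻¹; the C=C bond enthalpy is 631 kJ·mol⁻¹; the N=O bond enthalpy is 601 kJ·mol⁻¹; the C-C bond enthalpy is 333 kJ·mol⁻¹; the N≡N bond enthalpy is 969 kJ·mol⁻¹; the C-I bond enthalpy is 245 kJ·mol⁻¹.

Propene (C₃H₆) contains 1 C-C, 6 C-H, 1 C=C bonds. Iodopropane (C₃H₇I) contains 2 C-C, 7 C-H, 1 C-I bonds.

Reaction I, by 337 kJ

Reaction I:
  Bonds broken (reactants):
    C-C: 1 × 333 = 333
    C-H: 6 × 426 = 2556
    C=C: 1 × 631 = 631
    H-I: 1 × 309 = 309
    Σ(broken) = 3829 kJ
  Bonds formed (products):
    C-C: 2 × 333 = 666
    C-H: 7 × 426 = 2982
    C-I: 1 × 245 = 245
    Σ(formed) = 3893 kJ
  ΔH_I = 3829 − 3893 = −64 kJ
Reaction II:
  Bonds broken (reactants):
    N≡N: 1 × 969 = 969
    O=O: 1 × 506 = 506
    Σ(broken) = 1475 kJ
  Bonds formed (products):
    N=O: 2 × 601 = 1202
    Σ(formed) = 1202 kJ
  ΔH_II = 1475 − 1202 = +273 kJ
ΔH_I − ΔH_II = −337 kJ, so reaction I has the more negative ΔH; |ΔH_I − ΔH_II| = 337 kJ.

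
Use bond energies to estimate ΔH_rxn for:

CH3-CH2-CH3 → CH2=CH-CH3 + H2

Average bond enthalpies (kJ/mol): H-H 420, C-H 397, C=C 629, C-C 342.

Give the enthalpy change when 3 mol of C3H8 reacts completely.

Bonds broken (reactants):
  C-C: 2 × 342 = 684
  C-H: 8 × 397 = 3176
  Σ(broken) = 3860 kJ
Bonds formed (products):
  C-C: 1 × 342 = 342
  C-H: 6 × 397 = 2382
  C=C: 1 × 629 = 629
  H-H: 1 × 420 = 420
  Σ(formed) = 3773 kJ
ΔH = Σ(broken) − Σ(formed) = 3860 − 3773 = +87 kJ
For 3× the reaction as written: 3 × (+87) = +261 kJ

ΔH = +261 kJ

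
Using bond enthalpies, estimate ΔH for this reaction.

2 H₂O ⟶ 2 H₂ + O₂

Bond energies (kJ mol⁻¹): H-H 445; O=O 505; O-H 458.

Bonds broken (reactants):
  O-H: 4 × 458 = 1832
  Σ(broken) = 1832 kJ
Bonds formed (products):
  H-H: 2 × 445 = 890
  O=O: 1 × 505 = 505
  Σ(formed) = 1395 kJ
ΔH = Σ(broken) − Σ(formed) = 1832 − 1395 = +437 kJ

ΔH ≈ +437 kJ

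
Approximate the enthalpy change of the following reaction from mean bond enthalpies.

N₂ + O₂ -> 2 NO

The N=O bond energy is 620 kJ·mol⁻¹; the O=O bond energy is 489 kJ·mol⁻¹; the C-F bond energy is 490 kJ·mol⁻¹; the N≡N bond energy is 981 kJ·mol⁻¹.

Bonds broken (reactants):
  N≡N: 1 × 981 = 981
  O=O: 1 × 489 = 489
  Σ(broken) = 1470 kJ
Bonds formed (products):
  N=O: 2 × 620 = 1240
  Σ(formed) = 1240 kJ
ΔH = Σ(broken) − Σ(formed) = 1470 − 1240 = +230 kJ

ΔH ≈ +230 kJ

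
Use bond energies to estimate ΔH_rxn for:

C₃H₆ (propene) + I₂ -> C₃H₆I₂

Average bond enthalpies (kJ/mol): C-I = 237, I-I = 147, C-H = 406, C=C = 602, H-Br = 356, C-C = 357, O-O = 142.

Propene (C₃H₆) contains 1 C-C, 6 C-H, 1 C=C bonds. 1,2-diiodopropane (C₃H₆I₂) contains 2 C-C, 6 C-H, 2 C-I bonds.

Bonds broken (reactants):
  C-C: 1 × 357 = 357
  C-H: 6 × 406 = 2436
  C=C: 1 × 602 = 602
  I-I: 1 × 147 = 147
  Σ(broken) = 3542 kJ
Bonds formed (products):
  C-C: 2 × 357 = 714
  C-H: 6 × 406 = 2436
  C-I: 2 × 237 = 474
  Σ(formed) = 3624 kJ
ΔH = Σ(broken) − Σ(formed) = 3542 − 3624 = −82 kJ

ΔH ≈ −82 kJ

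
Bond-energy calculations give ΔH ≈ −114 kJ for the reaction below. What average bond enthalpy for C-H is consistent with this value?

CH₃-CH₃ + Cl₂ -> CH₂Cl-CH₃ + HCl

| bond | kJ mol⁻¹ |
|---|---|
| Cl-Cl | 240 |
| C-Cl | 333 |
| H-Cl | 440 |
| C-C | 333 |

Let D be the C-H bond energy.
Σ(broken) = 1×333 + 6×D + 1×240 = 573 + 6D
Σ(formed) = 1×333 + 1×333 + 5×D + 1×440 = 1106 + 5D
ΔH = Σ(broken) − Σ(formed) = (573 + 6D) − (1106 + 5D) = −533 + D
Setting this equal to −114 kJ gives D = 419 kJ/mol.

D(C-H) ≈ 419 kJ/mol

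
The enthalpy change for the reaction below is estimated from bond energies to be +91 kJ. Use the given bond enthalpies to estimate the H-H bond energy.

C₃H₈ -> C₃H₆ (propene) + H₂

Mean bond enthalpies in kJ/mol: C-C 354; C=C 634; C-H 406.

D(H-H) ≈ 441 kJ/mol

Let D be the H-H bond energy.
Σ(broken) = 2×354 + 8×406 = 3956
Σ(formed) = 1×354 + 6×406 + 1×634 + 1×D = 3424 + D
ΔH = Σ(broken) − Σ(formed) = (3956) − (3424 + D) = +532 − D
Setting this equal to +91 kJ gives D = 441 kJ/mol.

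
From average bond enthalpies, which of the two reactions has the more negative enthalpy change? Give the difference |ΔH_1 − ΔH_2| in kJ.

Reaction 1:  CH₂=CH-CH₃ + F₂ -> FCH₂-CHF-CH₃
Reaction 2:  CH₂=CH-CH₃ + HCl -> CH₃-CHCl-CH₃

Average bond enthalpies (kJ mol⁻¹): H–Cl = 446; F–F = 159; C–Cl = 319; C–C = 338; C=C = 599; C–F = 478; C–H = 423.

Reaction 1:
  Bonds broken (reactants):
    C–C: 1 × 338 = 338
    C–H: 6 × 423 = 2538
    C=C: 1 × 599 = 599
    F–F: 1 × 159 = 159
    Σ(broken) = 3634 kJ
  Bonds formed (products):
    C–C: 2 × 338 = 676
    C–F: 2 × 478 = 956
    C–H: 6 × 423 = 2538
    Σ(formed) = 4170 kJ
  ΔH_1 = 3634 − 4170 = −536 kJ
Reaction 2:
  Bonds broken (reactants):
    C–C: 1 × 338 = 338
    C–H: 6 × 423 = 2538
    C=C: 1 × 599 = 599
    H–Cl: 1 × 446 = 446
    Σ(broken) = 3921 kJ
  Bonds formed (products):
    C–C: 2 × 338 = 676
    C–Cl: 1 × 319 = 319
    C–H: 7 × 423 = 2961
    Σ(formed) = 3956 kJ
  ΔH_2 = 3921 − 3956 = −35 kJ
ΔH_1 − ΔH_2 = −501 kJ, so reaction 1 has the more negative ΔH; |ΔH_1 − ΔH_2| = 501 kJ.

Reaction 1, by 501 kJ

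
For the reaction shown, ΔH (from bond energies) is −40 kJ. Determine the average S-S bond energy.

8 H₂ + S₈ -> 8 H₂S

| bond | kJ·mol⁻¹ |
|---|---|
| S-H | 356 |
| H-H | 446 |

D(S-S) ≈ 261 kJ/mol

Let D be the S-S bond energy.
Σ(broken) = 8×446 + 8×D = 3568 + 8D
Σ(formed) = 16×356 = 5696
ΔH = Σ(broken) − Σ(formed) = (3568 + 8D) − (5696) = −2128 + 8D
Setting this equal to −40 kJ gives 8D = 2088, so D = 261 kJ/mol.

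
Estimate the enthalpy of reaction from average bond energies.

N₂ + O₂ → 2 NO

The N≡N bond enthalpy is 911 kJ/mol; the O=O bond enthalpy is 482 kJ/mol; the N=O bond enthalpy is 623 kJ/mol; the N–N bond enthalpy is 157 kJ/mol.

Bonds broken (reactants):
  N≡N: 1 × 911 = 911
  O=O: 1 × 482 = 482
  Σ(broken) = 1393 kJ
Bonds formed (products):
  N=O: 2 × 623 = 1246
  Σ(formed) = 1246 kJ
ΔH = Σ(broken) − Σ(formed) = 1393 − 1246 = +147 kJ

ΔH ≈ +147 kJ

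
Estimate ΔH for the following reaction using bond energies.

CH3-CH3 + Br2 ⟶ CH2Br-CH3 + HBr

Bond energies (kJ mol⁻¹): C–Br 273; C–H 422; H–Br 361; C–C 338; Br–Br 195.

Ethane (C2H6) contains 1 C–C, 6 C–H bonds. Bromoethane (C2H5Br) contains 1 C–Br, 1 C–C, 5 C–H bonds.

ΔH ≈ −17 kJ

Bonds broken (reactants):
  Br–Br: 1 × 195 = 195
  C–C: 1 × 338 = 338
  C–H: 6 × 422 = 2532
  Σ(broken) = 3065 kJ
Bonds formed (products):
  C–Br: 1 × 273 = 273
  C–C: 1 × 338 = 338
  C–H: 5 × 422 = 2110
  H–Br: 1 × 361 = 361
  Σ(formed) = 3082 kJ
ΔH = Σ(broken) − Σ(formed) = 3065 − 3082 = −17 kJ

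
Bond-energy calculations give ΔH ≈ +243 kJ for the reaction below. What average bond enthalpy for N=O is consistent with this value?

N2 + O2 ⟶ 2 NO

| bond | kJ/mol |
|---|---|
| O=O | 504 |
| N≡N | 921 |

Let D be the N=O bond energy.
Σ(broken) = 1×921 + 1×504 = 1425
Σ(formed) = 2×D = 2D
ΔH = Σ(broken) − Σ(formed) = (1425) − (2D) = +1425 − 2D
Setting this equal to +243 kJ gives 2D = 1182, so D = 591 kJ/mol.

D(N=O) ≈ 591 kJ/mol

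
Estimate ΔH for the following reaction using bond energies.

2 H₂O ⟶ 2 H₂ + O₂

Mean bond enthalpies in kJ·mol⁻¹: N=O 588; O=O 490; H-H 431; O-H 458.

Bonds broken (reactants):
  O-H: 4 × 458 = 1832
  Σ(broken) = 1832 kJ
Bonds formed (products):
  H-H: 2 × 431 = 862
  O=O: 1 × 490 = 490
  Σ(formed) = 1352 kJ
ΔH = Σ(broken) − Σ(formed) = 1832 − 1352 = +480 kJ

ΔH ≈ +480 kJ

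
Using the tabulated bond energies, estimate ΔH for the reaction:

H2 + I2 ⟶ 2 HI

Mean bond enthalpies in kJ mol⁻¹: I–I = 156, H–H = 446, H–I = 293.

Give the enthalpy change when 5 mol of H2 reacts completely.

Bonds broken (reactants):
  H–H: 1 × 446 = 446
  I–I: 1 × 156 = 156
  Σ(broken) = 602 kJ
Bonds formed (products):
  H–I: 2 × 293 = 586
  Σ(formed) = 586 kJ
ΔH = Σ(broken) − Σ(formed) = 602 − 586 = +16 kJ
For 5× the reaction as written: 5 × (+16) = +80 kJ

ΔH = +80 kJ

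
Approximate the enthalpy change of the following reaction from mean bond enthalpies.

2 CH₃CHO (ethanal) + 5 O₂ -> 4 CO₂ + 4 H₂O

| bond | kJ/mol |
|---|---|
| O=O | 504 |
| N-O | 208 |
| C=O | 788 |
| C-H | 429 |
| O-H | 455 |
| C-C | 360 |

ΔH ≈ −1696 kJ

Bonds broken (reactants):
  C-C: 2 × 360 = 720
  C-H: 8 × 429 = 3432
  C=O: 2 × 788 = 1576
  O=O: 5 × 504 = 2520
  Σ(broken) = 8248 kJ
Bonds formed (products):
  C=O: 8 × 788 = 6304
  O-H: 8 × 455 = 3640
  Σ(formed) = 9944 kJ
ΔH = Σ(broken) − Σ(formed) = 8248 − 9944 = −1696 kJ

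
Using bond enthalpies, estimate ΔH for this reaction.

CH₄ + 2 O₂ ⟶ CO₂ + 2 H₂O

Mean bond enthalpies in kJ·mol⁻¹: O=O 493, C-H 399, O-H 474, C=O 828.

Bonds broken (reactants):
  C-H: 4 × 399 = 1596
  O=O: 2 × 493 = 986
  Σ(broken) = 2582 kJ
Bonds formed (products):
  C=O: 2 × 828 = 1656
  O-H: 4 × 474 = 1896
  Σ(formed) = 3552 kJ
ΔH = Σ(broken) − Σ(formed) = 2582 − 3552 = −970 kJ

ΔH ≈ −970 kJ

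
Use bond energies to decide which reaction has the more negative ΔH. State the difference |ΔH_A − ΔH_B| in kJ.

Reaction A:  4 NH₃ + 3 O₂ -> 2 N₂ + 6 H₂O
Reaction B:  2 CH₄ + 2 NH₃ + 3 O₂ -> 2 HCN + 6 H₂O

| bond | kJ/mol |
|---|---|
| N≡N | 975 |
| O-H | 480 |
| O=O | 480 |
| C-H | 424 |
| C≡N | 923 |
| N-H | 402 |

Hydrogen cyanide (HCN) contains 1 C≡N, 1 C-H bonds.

Reaction A, by 236 kJ

Reaction A:
  Bonds broken (reactants):
    N-H: 12 × 402 = 4824
    O=O: 3 × 480 = 1440
    Σ(broken) = 6264 kJ
  Bonds formed (products):
    N≡N: 2 × 975 = 1950
    O-H: 12 × 480 = 5760
    Σ(formed) = 7710 kJ
  ΔH_A = 6264 − 7710 = −1446 kJ
Reaction B:
  Bonds broken (reactants):
    C-H: 8 × 424 = 3392
    N-H: 6 × 402 = 2412
    O=O: 3 × 480 = 1440
    Σ(broken) = 7244 kJ
  Bonds formed (products):
    C≡N: 2 × 923 = 1846
    C-H: 2 × 424 = 848
    O-H: 12 × 480 = 5760
    Σ(formed) = 8454 kJ
  ΔH_B = 7244 − 8454 = −1210 kJ
ΔH_A − ΔH_B = −236 kJ, so reaction A has the more negative ΔH; |ΔH_A − ΔH_B| = 236 kJ.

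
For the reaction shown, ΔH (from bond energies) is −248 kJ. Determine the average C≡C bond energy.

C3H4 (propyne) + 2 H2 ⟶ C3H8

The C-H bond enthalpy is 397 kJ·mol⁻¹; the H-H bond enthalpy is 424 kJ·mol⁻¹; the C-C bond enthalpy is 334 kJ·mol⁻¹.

Let D be the C≡C bond energy.
Σ(broken) = 1×D + 1×334 + 4×397 + 2×424 = 2770 + D
Σ(formed) = 2×334 + 8×397 = 3844
ΔH = Σ(broken) − Σ(formed) = (2770 + D) − (3844) = −1074 + D
Setting this equal to −248 kJ gives D = 826 kJ/mol.

D(C≡C) ≈ 826 kJ/mol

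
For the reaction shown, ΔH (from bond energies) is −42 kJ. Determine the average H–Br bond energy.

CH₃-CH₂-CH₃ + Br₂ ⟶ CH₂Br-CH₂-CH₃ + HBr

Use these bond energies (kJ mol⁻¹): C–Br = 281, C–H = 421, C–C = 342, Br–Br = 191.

Let D be the H–Br bond energy.
Σ(broken) = 1×191 + 2×342 + 8×421 = 4243
Σ(formed) = 1×281 + 2×342 + 7×421 + 1×D = 3912 + D
ΔH = Σ(broken) − Σ(formed) = (4243) − (3912 + D) = +331 − D
Setting this equal to −42 kJ gives D = 373 kJ/mol.

D(H–Br) ≈ 373 kJ/mol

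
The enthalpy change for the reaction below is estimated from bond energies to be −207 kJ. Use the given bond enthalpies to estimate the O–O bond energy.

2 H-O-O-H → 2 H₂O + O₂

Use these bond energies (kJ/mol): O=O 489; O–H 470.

Let D be the O–O bond energy.
Σ(broken) = 4×470 + 2×D = 1880 + 2D
Σ(formed) = 4×470 + 1×489 = 2369
ΔH = Σ(broken) − Σ(formed) = (1880 + 2D) − (2369) = −489 + 2D
Setting this equal to −207 kJ gives 2D = 282, so D = 141 kJ/mol.

D(O–O) ≈ 141 kJ/mol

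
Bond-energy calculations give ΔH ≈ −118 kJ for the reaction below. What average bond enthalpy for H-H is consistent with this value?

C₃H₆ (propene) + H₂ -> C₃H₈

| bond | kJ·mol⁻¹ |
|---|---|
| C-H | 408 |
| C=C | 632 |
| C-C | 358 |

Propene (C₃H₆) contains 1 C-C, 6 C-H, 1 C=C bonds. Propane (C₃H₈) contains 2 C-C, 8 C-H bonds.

Let D be the H-H bond energy.
Σ(broken) = 1×358 + 6×408 + 1×632 + 1×D = 3438 + D
Σ(formed) = 2×358 + 8×408 = 3980
ΔH = Σ(broken) − Σ(formed) = (3438 + D) − (3980) = −542 + D
Setting this equal to −118 kJ gives D = 424 kJ/mol.

D(H-H) ≈ 424 kJ/mol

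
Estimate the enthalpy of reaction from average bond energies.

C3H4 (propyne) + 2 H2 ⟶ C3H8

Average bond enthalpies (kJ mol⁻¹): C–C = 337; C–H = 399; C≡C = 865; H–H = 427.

ΔH ≈ −214 kJ

Bonds broken (reactants):
  C≡C: 1 × 865 = 865
  C–C: 1 × 337 = 337
  C–H: 4 × 399 = 1596
  H–H: 2 × 427 = 854
  Σ(broken) = 3652 kJ
Bonds formed (products):
  C–C: 2 × 337 = 674
  C–H: 8 × 399 = 3192
  Σ(formed) = 3866 kJ
ΔH = Σ(broken) − Σ(formed) = 3652 − 3866 = −214 kJ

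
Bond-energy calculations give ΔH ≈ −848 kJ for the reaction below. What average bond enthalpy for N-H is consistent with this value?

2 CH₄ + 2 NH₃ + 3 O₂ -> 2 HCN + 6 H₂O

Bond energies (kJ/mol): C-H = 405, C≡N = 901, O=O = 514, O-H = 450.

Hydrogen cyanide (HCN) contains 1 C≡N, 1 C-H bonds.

D(N-H) ≈ 397 kJ/mol

Let D be the N-H bond energy.
Σ(broken) = 8×405 + 6×D + 3×514 = 4782 + 6D
Σ(formed) = 2×901 + 2×405 + 12×450 = 8012
ΔH = Σ(broken) − Σ(formed) = (4782 + 6D) − (8012) = −3230 + 6D
Setting this equal to −848 kJ gives 6D = 2382, so D = 397 kJ/mol.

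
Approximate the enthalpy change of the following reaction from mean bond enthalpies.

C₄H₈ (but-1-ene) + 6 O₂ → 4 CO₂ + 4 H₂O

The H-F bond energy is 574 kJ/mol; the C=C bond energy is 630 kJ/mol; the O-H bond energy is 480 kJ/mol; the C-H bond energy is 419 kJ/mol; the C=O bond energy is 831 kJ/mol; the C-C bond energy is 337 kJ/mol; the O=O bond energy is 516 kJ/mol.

Bonds broken (reactants):
  C-C: 2 × 337 = 674
  C-H: 8 × 419 = 3352
  C=C: 1 × 630 = 630
  O=O: 6 × 516 = 3096
  Σ(broken) = 7752 kJ
Bonds formed (products):
  C=O: 8 × 831 = 6648
  O-H: 8 × 480 = 3840
  Σ(formed) = 10488 kJ
ΔH = Σ(broken) − Σ(formed) = 7752 − 10488 = −2736 kJ

ΔH ≈ −2736 kJ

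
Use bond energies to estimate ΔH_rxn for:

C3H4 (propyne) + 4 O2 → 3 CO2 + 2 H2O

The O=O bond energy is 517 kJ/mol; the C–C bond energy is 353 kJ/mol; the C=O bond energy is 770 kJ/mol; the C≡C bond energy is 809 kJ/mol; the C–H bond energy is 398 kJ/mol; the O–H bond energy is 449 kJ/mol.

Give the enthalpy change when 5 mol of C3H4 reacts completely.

ΔH = −7970 kJ

Bonds broken (reactants):
  C≡C: 1 × 809 = 809
  C–C: 1 × 353 = 353
  C–H: 4 × 398 = 1592
  O=O: 4 × 517 = 2068
  Σ(broken) = 4822 kJ
Bonds formed (products):
  C=O: 6 × 770 = 4620
  O–H: 4 × 449 = 1796
  Σ(formed) = 6416 kJ
ΔH = Σ(broken) − Σ(formed) = 4822 − 6416 = −1594 kJ
For 5× the reaction as written: 5 × (−1594) = −7970 kJ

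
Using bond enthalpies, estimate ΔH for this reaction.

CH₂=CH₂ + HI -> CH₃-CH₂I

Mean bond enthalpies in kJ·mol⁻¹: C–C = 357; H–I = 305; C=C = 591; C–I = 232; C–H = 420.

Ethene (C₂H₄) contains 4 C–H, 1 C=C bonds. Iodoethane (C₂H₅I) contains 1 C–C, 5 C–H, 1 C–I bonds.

Bonds broken (reactants):
  C–H: 4 × 420 = 1680
  C=C: 1 × 591 = 591
  H–I: 1 × 305 = 305
  Σ(broken) = 2576 kJ
Bonds formed (products):
  C–C: 1 × 357 = 357
  C–H: 5 × 420 = 2100
  C–I: 1 × 232 = 232
  Σ(formed) = 2689 kJ
ΔH = Σ(broken) − Σ(formed) = 2576 − 2689 = −113 kJ

ΔH ≈ −113 kJ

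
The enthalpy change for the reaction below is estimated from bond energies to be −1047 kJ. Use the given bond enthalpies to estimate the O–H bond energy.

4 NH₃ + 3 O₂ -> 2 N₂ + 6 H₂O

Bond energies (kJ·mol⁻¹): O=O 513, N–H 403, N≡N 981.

Let D be the O–H bond energy.
Σ(broken) = 12×403 + 3×513 = 6375
Σ(formed) = 2×981 + 12×D = 1962 + 12D
ΔH = Σ(broken) − Σ(formed) = (6375) − (1962 + 12D) = +4413 − 12D
Setting this equal to −1047 kJ gives 12D = 5460, so D = 455 kJ/mol.

D(O–H) ≈ 455 kJ/mol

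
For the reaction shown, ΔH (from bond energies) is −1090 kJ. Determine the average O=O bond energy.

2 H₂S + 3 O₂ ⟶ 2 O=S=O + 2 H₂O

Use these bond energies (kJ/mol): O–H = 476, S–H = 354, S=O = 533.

D(O=O) ≈ 510 kJ/mol

Let D be the O=O bond energy.
Σ(broken) = 3×D + 4×354 = 1416 + 3D
Σ(formed) = 4×476 + 4×533 = 4036
ΔH = Σ(broken) − Σ(formed) = (1416 + 3D) − (4036) = −2620 + 3D
Setting this equal to −1090 kJ gives 3D = 1530, so D = 510 kJ/mol.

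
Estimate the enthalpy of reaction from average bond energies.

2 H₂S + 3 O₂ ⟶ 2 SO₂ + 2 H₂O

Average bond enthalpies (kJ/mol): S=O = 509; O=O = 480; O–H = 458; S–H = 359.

Bonds broken (reactants):
  O=O: 3 × 480 = 1440
  S–H: 4 × 359 = 1436
  Σ(broken) = 2876 kJ
Bonds formed (products):
  O–H: 4 × 458 = 1832
  S=O: 4 × 509 = 2036
  Σ(formed) = 3868 kJ
ΔH = Σ(broken) − Σ(formed) = 2876 − 3868 = −992 kJ

ΔH ≈ −992 kJ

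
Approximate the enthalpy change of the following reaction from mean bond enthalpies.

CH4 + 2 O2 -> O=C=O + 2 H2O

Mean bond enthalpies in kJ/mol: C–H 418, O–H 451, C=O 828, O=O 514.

ΔH ≈ −760 kJ

Bonds broken (reactants):
  C–H: 4 × 418 = 1672
  O=O: 2 × 514 = 1028
  Σ(broken) = 2700 kJ
Bonds formed (products):
  C=O: 2 × 828 = 1656
  O–H: 4 × 451 = 1804
  Σ(formed) = 3460 kJ
ΔH = Σ(broken) − Σ(formed) = 2700 − 3460 = −760 kJ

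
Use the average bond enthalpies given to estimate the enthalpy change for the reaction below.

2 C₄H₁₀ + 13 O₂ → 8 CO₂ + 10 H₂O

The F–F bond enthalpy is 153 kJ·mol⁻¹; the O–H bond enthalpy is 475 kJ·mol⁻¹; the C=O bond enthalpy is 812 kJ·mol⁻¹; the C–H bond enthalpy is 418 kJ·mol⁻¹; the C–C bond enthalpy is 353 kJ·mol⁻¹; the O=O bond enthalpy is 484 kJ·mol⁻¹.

Bonds broken (reactants):
  C–C: 6 × 353 = 2118
  C–H: 20 × 418 = 8360
  O=O: 13 × 484 = 6292
  Σ(broken) = 16770 kJ
Bonds formed (products):
  C=O: 16 × 812 = 12992
  O–H: 20 × 475 = 9500
  Σ(formed) = 22492 kJ
ΔH = Σ(broken) − Σ(formed) = 16770 − 22492 = −5722 kJ

ΔH ≈ −5722 kJ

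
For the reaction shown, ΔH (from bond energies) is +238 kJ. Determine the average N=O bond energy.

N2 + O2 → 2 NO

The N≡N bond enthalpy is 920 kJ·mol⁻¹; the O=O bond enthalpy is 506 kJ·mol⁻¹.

D(N=O) ≈ 594 kJ/mol

Let D be the N=O bond energy.
Σ(broken) = 1×920 + 1×506 = 1426
Σ(formed) = 2×D = 2D
ΔH = Σ(broken) − Σ(formed) = (1426) − (2D) = +1426 − 2D
Setting this equal to +238 kJ gives 2D = 1188, so D = 594 kJ/mol.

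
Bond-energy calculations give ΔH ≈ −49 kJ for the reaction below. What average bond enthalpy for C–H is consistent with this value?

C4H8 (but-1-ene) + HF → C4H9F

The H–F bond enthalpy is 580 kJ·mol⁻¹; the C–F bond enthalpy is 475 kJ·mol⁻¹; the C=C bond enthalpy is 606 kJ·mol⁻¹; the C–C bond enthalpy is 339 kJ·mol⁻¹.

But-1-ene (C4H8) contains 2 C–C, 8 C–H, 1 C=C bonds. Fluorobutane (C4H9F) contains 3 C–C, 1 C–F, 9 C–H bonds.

D(C–H) ≈ 421 kJ/mol

Let D be the C–H bond energy.
Σ(broken) = 2×339 + 8×D + 1×606 + 1×580 = 1864 + 8D
Σ(formed) = 3×339 + 1×475 + 9×D = 1492 + 9D
ΔH = Σ(broken) − Σ(formed) = (1864 + 8D) − (1492 + 9D) = +372 − D
Setting this equal to −49 kJ gives D = 421 kJ/mol.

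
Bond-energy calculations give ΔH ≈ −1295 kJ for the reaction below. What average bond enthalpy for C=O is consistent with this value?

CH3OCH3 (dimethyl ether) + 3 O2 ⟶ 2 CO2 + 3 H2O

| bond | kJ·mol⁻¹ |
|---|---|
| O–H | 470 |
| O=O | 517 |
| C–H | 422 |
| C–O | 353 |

D(C=O) ≈ 816 kJ/mol

Let D be the C=O bond energy.
Σ(broken) = 6×422 + 2×353 + 3×517 = 4789
Σ(formed) = 4×D + 6×470 = 2820 + 4D
ΔH = Σ(broken) − Σ(formed) = (4789) − (2820 + 4D) = +1969 − 4D
Setting this equal to −1295 kJ gives 4D = 3264, so D = 816 kJ/mol.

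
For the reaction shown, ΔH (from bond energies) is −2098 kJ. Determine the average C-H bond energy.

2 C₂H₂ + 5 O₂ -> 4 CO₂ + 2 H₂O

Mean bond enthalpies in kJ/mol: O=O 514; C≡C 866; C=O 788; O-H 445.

D(C-H) ≈ 421 kJ/mol

Let D be the C-H bond energy.
Σ(broken) = 2×866 + 4×D + 5×514 = 4302 + 4D
Σ(formed) = 8×788 + 4×445 = 8084
ΔH = Σ(broken) − Σ(formed) = (4302 + 4D) − (8084) = −3782 + 4D
Setting this equal to −2098 kJ gives 4D = 1684, so D = 421 kJ/mol.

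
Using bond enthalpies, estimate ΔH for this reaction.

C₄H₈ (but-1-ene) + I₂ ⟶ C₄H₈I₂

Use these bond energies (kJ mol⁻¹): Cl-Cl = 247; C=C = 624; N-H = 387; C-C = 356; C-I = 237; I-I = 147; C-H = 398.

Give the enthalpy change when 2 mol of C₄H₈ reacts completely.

Bonds broken (reactants):
  C-C: 2 × 356 = 712
  C-H: 8 × 398 = 3184
  C=C: 1 × 624 = 624
  I-I: 1 × 147 = 147
  Σ(broken) = 4667 kJ
Bonds formed (products):
  C-C: 3 × 356 = 1068
  C-H: 8 × 398 = 3184
  C-I: 2 × 237 = 474
  Σ(formed) = 4726 kJ
ΔH = Σ(broken) − Σ(formed) = 4667 − 4726 = −59 kJ
For 2× the reaction as written: 2 × (−59) = −118 kJ

ΔH = −118 kJ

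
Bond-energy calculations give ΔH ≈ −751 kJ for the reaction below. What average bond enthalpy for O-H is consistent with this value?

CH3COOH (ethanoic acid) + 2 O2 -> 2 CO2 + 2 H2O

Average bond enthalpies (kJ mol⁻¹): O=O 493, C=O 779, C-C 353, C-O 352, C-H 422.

Let D be the O-H bond energy.
Σ(broken) = 1×353 + 3×422 + 1×352 + 1×779 + 1×D + 2×493 = 3736 + D
Σ(formed) = 4×779 + 4×D = 3116 + 4D
ΔH = Σ(broken) − Σ(formed) = (3736 + D) − (3116 + 4D) = +620 − 3D
Setting this equal to −751 kJ gives 3D = 1371, so D = 457 kJ/mol.

D(O-H) ≈ 457 kJ/mol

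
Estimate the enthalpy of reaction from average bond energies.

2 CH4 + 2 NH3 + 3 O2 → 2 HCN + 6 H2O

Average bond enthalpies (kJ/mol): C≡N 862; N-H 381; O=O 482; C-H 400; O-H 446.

ΔH ≈ −944 kJ

Bonds broken (reactants):
  C-H: 8 × 400 = 3200
  N-H: 6 × 381 = 2286
  O=O: 3 × 482 = 1446
  Σ(broken) = 6932 kJ
Bonds formed (products):
  C≡N: 2 × 862 = 1724
  C-H: 2 × 400 = 800
  O-H: 12 × 446 = 5352
  Σ(formed) = 7876 kJ
ΔH = Σ(broken) − Σ(formed) = 6932 − 7876 = −944 kJ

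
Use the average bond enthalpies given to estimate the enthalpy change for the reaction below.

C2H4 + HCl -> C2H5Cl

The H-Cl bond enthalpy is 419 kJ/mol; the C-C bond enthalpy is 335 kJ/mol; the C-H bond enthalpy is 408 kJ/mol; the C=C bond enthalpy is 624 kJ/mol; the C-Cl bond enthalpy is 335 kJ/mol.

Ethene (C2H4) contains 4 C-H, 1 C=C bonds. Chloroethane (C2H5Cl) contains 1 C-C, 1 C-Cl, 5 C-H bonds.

ΔH ≈ −35 kJ

Bonds broken (reactants):
  C-H: 4 × 408 = 1632
  C=C: 1 × 624 = 624
  H-Cl: 1 × 419 = 419
  Σ(broken) = 2675 kJ
Bonds formed (products):
  C-C: 1 × 335 = 335
  C-Cl: 1 × 335 = 335
  C-H: 5 × 408 = 2040
  Σ(formed) = 2710 kJ
ΔH = Σ(broken) − Σ(formed) = 2675 − 2710 = −35 kJ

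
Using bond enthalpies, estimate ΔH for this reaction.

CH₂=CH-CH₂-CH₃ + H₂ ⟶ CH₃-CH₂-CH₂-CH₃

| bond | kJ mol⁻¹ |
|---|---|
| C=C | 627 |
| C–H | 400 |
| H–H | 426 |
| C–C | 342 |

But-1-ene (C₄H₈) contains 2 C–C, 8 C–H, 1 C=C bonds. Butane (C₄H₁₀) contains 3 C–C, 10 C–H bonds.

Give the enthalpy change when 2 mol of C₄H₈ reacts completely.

ΔH = −178 kJ

Bonds broken (reactants):
  C–C: 2 × 342 = 684
  C–H: 8 × 400 = 3200
  C=C: 1 × 627 = 627
  H–H: 1 × 426 = 426
  Σ(broken) = 4937 kJ
Bonds formed (products):
  C–C: 3 × 342 = 1026
  C–H: 10 × 400 = 4000
  Σ(formed) = 5026 kJ
ΔH = Σ(broken) − Σ(formed) = 4937 − 5026 = −89 kJ
For 2× the reaction as written: 2 × (−89) = −178 kJ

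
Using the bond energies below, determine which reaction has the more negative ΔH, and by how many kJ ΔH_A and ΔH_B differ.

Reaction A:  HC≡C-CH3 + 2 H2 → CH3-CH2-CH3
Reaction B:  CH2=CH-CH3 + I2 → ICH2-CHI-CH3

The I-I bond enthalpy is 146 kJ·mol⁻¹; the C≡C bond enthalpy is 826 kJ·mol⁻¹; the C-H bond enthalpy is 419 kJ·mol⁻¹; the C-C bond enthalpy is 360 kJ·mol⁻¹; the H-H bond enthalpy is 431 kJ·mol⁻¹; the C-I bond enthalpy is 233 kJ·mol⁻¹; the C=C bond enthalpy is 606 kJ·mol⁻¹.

Reaction A:
  Bonds broken (reactants):
    C≡C: 1 × 826 = 826
    C-C: 1 × 360 = 360
    C-H: 4 × 419 = 1676
    H-H: 2 × 431 = 862
    Σ(broken) = 3724 kJ
  Bonds formed (products):
    C-C: 2 × 360 = 720
    C-H: 8 × 419 = 3352
    Σ(formed) = 4072 kJ
  ΔH_A = 3724 − 4072 = −348 kJ
Reaction B:
  Bonds broken (reactants):
    C-C: 1 × 360 = 360
    C-H: 6 × 419 = 2514
    C=C: 1 × 606 = 606
    I-I: 1 × 146 = 146
    Σ(broken) = 3626 kJ
  Bonds formed (products):
    C-C: 2 × 360 = 720
    C-H: 6 × 419 = 2514
    C-I: 2 × 233 = 466
    Σ(formed) = 3700 kJ
  ΔH_B = 3626 − 3700 = −74 kJ
ΔH_A − ΔH_B = −274 kJ, so reaction A has the more negative ΔH; |ΔH_A − ΔH_B| = 274 kJ.

Reaction A, by 274 kJ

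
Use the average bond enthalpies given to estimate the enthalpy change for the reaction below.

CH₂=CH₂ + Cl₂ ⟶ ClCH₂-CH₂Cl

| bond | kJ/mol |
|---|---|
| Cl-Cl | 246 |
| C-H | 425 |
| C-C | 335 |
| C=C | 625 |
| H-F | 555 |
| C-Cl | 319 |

Bonds broken (reactants):
  C-H: 4 × 425 = 1700
  C=C: 1 × 625 = 625
  Cl-Cl: 1 × 246 = 246
  Σ(broken) = 2571 kJ
Bonds formed (products):
  C-C: 1 × 335 = 335
  C-Cl: 2 × 319 = 638
  C-H: 4 × 425 = 1700
  Σ(formed) = 2673 kJ
ΔH = Σ(broken) − Σ(formed) = 2571 − 2673 = −102 kJ

ΔH ≈ −102 kJ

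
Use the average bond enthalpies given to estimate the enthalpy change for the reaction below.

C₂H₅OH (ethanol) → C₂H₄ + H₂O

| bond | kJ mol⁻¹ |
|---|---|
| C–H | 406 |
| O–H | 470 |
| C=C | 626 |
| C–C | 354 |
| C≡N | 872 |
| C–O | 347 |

ΔH ≈ +11 kJ

Bonds broken (reactants):
  C–C: 1 × 354 = 354
  C–H: 5 × 406 = 2030
  C–O: 1 × 347 = 347
  O–H: 1 × 470 = 470
  Σ(broken) = 3201 kJ
Bonds formed (products):
  C–H: 4 × 406 = 1624
  C=C: 1 × 626 = 626
  O–H: 2 × 470 = 940
  Σ(formed) = 3190 kJ
ΔH = Σ(broken) − Σ(formed) = 3201 − 3190 = +11 kJ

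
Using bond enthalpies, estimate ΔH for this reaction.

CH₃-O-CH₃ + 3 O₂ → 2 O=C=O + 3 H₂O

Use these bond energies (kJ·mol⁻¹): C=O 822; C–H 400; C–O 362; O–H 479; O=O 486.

ΔH ≈ −1580 kJ

Bonds broken (reactants):
  C–H: 6 × 400 = 2400
  C–O: 2 × 362 = 724
  O=O: 3 × 486 = 1458
  Σ(broken) = 4582 kJ
Bonds formed (products):
  C=O: 4 × 822 = 3288
  O–H: 6 × 479 = 2874
  Σ(formed) = 6162 kJ
ΔH = Σ(broken) − Σ(formed) = 4582 − 6162 = −1580 kJ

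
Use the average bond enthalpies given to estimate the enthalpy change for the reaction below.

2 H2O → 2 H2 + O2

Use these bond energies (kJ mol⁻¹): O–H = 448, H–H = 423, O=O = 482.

ΔH ≈ +464 kJ

Bonds broken (reactants):
  O–H: 4 × 448 = 1792
  Σ(broken) = 1792 kJ
Bonds formed (products):
  H–H: 2 × 423 = 846
  O=O: 1 × 482 = 482
  Σ(formed) = 1328 kJ
ΔH = Σ(broken) − Σ(formed) = 1792 − 1328 = +464 kJ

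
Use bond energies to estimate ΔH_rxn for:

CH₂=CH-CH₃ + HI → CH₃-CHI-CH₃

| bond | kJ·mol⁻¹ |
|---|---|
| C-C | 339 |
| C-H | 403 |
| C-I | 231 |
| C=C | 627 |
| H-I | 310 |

ΔH ≈ −36 kJ

Bonds broken (reactants):
  C-C: 1 × 339 = 339
  C-H: 6 × 403 = 2418
  C=C: 1 × 627 = 627
  H-I: 1 × 310 = 310
  Σ(broken) = 3694 kJ
Bonds formed (products):
  C-C: 2 × 339 = 678
  C-H: 7 × 403 = 2821
  C-I: 1 × 231 = 231
  Σ(formed) = 3730 kJ
ΔH = Σ(broken) − Σ(formed) = 3694 − 3730 = −36 kJ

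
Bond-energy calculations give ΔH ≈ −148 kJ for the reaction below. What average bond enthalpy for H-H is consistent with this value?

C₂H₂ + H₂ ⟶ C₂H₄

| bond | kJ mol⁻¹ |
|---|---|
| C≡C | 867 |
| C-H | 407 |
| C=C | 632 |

Let D be the H-H bond energy.
Σ(broken) = 1×867 + 2×407 + 1×D = 1681 + D
Σ(formed) = 4×407 + 1×632 = 2260
ΔH = Σ(broken) − Σ(formed) = (1681 + D) − (2260) = −579 + D
Setting this equal to −148 kJ gives D = 431 kJ/mol.

D(H-H) ≈ 431 kJ/mol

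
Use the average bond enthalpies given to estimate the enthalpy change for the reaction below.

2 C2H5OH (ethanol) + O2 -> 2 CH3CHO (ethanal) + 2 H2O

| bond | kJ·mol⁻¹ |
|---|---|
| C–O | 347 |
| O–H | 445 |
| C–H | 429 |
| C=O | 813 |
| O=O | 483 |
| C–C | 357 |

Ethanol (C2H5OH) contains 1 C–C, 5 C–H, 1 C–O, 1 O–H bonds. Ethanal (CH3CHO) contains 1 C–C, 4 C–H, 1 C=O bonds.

Bonds broken (reactants):
  C–C: 2 × 357 = 714
  C–H: 10 × 429 = 4290
  C–O: 2 × 347 = 694
  O–H: 2 × 445 = 890
  O=O: 1 × 483 = 483
  Σ(broken) = 7071 kJ
Bonds formed (products):
  C–C: 2 × 357 = 714
  C–H: 8 × 429 = 3432
  C=O: 2 × 813 = 1626
  O–H: 4 × 445 = 1780
  Σ(formed) = 7552 kJ
ΔH = Σ(broken) − Σ(formed) = 7071 − 7552 = −481 kJ

ΔH ≈ −481 kJ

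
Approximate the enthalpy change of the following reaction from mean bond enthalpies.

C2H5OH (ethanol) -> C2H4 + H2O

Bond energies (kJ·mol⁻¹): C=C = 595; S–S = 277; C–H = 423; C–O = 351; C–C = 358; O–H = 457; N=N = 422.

Bonds broken (reactants):
  C–C: 1 × 358 = 358
  C–H: 5 × 423 = 2115
  C–O: 1 × 351 = 351
  O–H: 1 × 457 = 457
  Σ(broken) = 3281 kJ
Bonds formed (products):
  C–H: 4 × 423 = 1692
  C=C: 1 × 595 = 595
  O–H: 2 × 457 = 914
  Σ(formed) = 3201 kJ
ΔH = Σ(broken) − Σ(formed) = 3281 − 3201 = +80 kJ

ΔH ≈ +80 kJ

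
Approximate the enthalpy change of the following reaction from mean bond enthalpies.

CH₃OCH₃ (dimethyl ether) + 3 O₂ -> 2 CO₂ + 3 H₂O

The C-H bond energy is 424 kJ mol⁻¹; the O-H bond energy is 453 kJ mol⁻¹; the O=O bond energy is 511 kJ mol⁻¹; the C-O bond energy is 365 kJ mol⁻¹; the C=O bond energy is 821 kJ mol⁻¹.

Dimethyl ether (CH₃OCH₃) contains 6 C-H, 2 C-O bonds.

ΔH ≈ −1195 kJ

Bonds broken (reactants):
  C-H: 6 × 424 = 2544
  C-O: 2 × 365 = 730
  O=O: 3 × 511 = 1533
  Σ(broken) = 4807 kJ
Bonds formed (products):
  C=O: 4 × 821 = 3284
  O-H: 6 × 453 = 2718
  Σ(formed) = 6002 kJ
ΔH = Σ(broken) − Σ(formed) = 4807 − 6002 = −1195 kJ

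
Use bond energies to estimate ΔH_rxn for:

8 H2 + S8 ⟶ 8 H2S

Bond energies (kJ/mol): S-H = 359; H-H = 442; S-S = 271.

ΔH ≈ −40 kJ

Bonds broken (reactants):
  H-H: 8 × 442 = 3536
  S-S: 8 × 271 = 2168
  Σ(broken) = 5704 kJ
Bonds formed (products):
  S-H: 16 × 359 = 5744
  Σ(formed) = 5744 kJ
ΔH = Σ(broken) − Σ(formed) = 5704 − 5744 = −40 kJ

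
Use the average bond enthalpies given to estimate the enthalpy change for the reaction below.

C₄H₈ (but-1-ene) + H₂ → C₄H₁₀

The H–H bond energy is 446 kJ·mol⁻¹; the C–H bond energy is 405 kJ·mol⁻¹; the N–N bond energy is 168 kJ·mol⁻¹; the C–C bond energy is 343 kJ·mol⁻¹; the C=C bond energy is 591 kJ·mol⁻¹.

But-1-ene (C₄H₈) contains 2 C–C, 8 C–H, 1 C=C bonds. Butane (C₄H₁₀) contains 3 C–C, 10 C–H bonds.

Bonds broken (reactants):
  C–C: 2 × 343 = 686
  C–H: 8 × 405 = 3240
  C=C: 1 × 591 = 591
  H–H: 1 × 446 = 446
  Σ(broken) = 4963 kJ
Bonds formed (products):
  C–C: 3 × 343 = 1029
  C–H: 10 × 405 = 4050
  Σ(formed) = 5079 kJ
ΔH = Σ(broken) − Σ(formed) = 4963 − 5079 = −116 kJ

ΔH ≈ −116 kJ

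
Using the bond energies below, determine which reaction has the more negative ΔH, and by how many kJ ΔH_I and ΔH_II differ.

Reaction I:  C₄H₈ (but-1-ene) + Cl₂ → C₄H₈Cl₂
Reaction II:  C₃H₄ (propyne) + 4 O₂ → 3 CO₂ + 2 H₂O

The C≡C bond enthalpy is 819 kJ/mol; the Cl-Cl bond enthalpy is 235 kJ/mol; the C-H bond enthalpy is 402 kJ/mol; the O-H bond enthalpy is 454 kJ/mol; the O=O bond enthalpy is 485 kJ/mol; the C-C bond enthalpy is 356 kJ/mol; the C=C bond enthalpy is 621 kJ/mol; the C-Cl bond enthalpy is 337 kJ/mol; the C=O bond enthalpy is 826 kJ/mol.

Reaction II, by 1875 kJ

Reaction I:
  Bonds broken (reactants):
    C-C: 2 × 356 = 712
    C-H: 8 × 402 = 3216
    C=C: 1 × 621 = 621
    Cl-Cl: 1 × 235 = 235
    Σ(broken) = 4784 kJ
  Bonds formed (products):
    C-C: 3 × 356 = 1068
    C-Cl: 2 × 337 = 674
    C-H: 8 × 402 = 3216
    Σ(formed) = 4958 kJ
  ΔH_I = 4784 − 4958 = −174 kJ
Reaction II:
  Bonds broken (reactants):
    C≡C: 1 × 819 = 819
    C-C: 1 × 356 = 356
    C-H: 4 × 402 = 1608
    O=O: 4 × 485 = 1940
    Σ(broken) = 4723 kJ
  Bonds formed (products):
    C=O: 6 × 826 = 4956
    O-H: 4 × 454 = 1816
    Σ(formed) = 6772 kJ
  ΔH_II = 4723 − 6772 = −2049 kJ
ΔH_I − ΔH_II = +1875 kJ, so reaction II has the more negative ΔH; |ΔH_I − ΔH_II| = 1875 kJ.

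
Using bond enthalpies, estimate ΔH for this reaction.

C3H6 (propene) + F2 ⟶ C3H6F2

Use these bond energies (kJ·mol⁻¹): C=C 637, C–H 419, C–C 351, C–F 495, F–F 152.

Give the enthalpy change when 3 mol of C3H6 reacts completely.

ΔH = −1656 kJ

Bonds broken (reactants):
  C–C: 1 × 351 = 351
  C–H: 6 × 419 = 2514
  C=C: 1 × 637 = 637
  F–F: 1 × 152 = 152
  Σ(broken) = 3654 kJ
Bonds formed (products):
  C–C: 2 × 351 = 702
  C–F: 2 × 495 = 990
  C–H: 6 × 419 = 2514
  Σ(formed) = 4206 kJ
ΔH = Σ(broken) − Σ(formed) = 3654 − 4206 = −552 kJ
For 3× the reaction as written: 3 × (−552) = −1656 kJ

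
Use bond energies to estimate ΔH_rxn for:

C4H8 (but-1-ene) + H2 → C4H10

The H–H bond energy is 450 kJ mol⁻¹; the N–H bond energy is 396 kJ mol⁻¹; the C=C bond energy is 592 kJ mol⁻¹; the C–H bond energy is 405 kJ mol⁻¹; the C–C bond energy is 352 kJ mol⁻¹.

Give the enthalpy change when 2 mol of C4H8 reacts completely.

Bonds broken (reactants):
  C–C: 2 × 352 = 704
  C–H: 8 × 405 = 3240
  C=C: 1 × 592 = 592
  H–H: 1 × 450 = 450
  Σ(broken) = 4986 kJ
Bonds formed (products):
  C–C: 3 × 352 = 1056
  C–H: 10 × 405 = 4050
  Σ(formed) = 5106 kJ
ΔH = Σ(broken) − Σ(formed) = 4986 − 5106 = −120 kJ
For 2× the reaction as written: 2 × (−120) = −240 kJ

ΔH = −240 kJ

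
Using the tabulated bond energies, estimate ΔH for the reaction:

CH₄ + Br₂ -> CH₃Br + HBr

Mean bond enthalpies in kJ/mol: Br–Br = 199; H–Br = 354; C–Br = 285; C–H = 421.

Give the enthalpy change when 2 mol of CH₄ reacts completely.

ΔH = −38 kJ

Bonds broken (reactants):
  Br–Br: 1 × 199 = 199
  C–H: 4 × 421 = 1684
  Σ(broken) = 1883 kJ
Bonds formed (products):
  C–Br: 1 × 285 = 285
  C–H: 3 × 421 = 1263
  H–Br: 1 × 354 = 354
  Σ(formed) = 1902 kJ
ΔH = Σ(broken) − Σ(formed) = 1883 − 1902 = −19 kJ
For 2× the reaction as written: 2 × (−19) = −38 kJ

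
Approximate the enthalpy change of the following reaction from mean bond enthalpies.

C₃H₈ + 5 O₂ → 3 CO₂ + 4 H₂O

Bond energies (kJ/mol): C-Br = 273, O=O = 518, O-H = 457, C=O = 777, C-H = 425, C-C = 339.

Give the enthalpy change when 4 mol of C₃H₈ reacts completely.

ΔH = −6600 kJ

Bonds broken (reactants):
  C-C: 2 × 339 = 678
  C-H: 8 × 425 = 3400
  O=O: 5 × 518 = 2590
  Σ(broken) = 6668 kJ
Bonds formed (products):
  C=O: 6 × 777 = 4662
  O-H: 8 × 457 = 3656
  Σ(formed) = 8318 kJ
ΔH = Σ(broken) − Σ(formed) = 6668 − 8318 = −1650 kJ
For 4× the reaction as written: 4 × (−1650) = −6600 kJ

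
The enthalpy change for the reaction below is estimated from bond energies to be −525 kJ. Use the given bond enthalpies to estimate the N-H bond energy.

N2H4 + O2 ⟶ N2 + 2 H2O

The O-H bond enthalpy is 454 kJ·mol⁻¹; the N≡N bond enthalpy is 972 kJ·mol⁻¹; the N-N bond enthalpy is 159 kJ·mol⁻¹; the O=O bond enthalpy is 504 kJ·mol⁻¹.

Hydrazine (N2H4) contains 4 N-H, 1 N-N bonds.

Let D be the N-H bond energy.
Σ(broken) = 4×D + 1×159 + 1×504 = 663 + 4D
Σ(formed) = 1×972 + 4×454 = 2788
ΔH = Σ(broken) − Σ(formed) = (663 + 4D) − (2788) = −2125 + 4D
Setting this equal to −525 kJ gives 4D = 1600, so D = 400 kJ/mol.

D(N-H) ≈ 400 kJ/mol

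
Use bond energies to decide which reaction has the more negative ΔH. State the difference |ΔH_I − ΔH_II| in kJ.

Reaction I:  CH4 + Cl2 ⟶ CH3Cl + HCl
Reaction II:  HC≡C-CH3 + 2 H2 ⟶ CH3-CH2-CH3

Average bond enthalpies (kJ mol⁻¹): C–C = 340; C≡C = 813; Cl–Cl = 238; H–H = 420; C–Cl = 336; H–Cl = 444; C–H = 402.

Reaction II, by 155 kJ

Reaction I:
  Bonds broken (reactants):
    C–H: 4 × 402 = 1608
    Cl–Cl: 1 × 238 = 238
    Σ(broken) = 1846 kJ
  Bonds formed (products):
    C–Cl: 1 × 336 = 336
    C–H: 3 × 402 = 1206
    H–Cl: 1 × 444 = 444
    Σ(formed) = 1986 kJ
  ΔH_I = 1846 − 1986 = −140 kJ
Reaction II:
  Bonds broken (reactants):
    C≡C: 1 × 813 = 813
    C–C: 1 × 340 = 340
    C–H: 4 × 402 = 1608
    H–H: 2 × 420 = 840
    Σ(broken) = 3601 kJ
  Bonds formed (products):
    C–C: 2 × 340 = 680
    C–H: 8 × 402 = 3216
    Σ(formed) = 3896 kJ
  ΔH_II = 3601 − 3896 = −295 kJ
ΔH_I − ΔH_II = +155 kJ, so reaction II has the more negative ΔH; |ΔH_I − ΔH_II| = 155 kJ.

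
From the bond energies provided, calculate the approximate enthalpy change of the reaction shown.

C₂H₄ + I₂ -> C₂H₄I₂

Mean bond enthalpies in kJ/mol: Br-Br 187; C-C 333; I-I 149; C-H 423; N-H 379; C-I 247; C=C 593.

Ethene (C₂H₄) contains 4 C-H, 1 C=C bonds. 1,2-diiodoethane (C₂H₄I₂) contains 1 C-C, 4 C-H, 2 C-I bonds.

Bonds broken (reactants):
  C-H: 4 × 423 = 1692
  C=C: 1 × 593 = 593
  I-I: 1 × 149 = 149
  Σ(broken) = 2434 kJ
Bonds formed (products):
  C-C: 1 × 333 = 333
  C-H: 4 × 423 = 1692
  C-I: 2 × 247 = 494
  Σ(formed) = 2519 kJ
ΔH = Σ(broken) − Σ(formed) = 2434 − 2519 = −85 kJ

ΔH ≈ −85 kJ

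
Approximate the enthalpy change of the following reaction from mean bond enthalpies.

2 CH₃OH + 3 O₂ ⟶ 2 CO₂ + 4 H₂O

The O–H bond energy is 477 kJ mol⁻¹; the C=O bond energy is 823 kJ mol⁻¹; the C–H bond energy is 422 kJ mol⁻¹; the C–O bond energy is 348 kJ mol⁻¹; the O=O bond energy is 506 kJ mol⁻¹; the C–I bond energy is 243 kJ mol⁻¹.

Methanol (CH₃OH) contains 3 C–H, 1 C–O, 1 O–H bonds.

Bonds broken (reactants):
  C–H: 6 × 422 = 2532
  C–O: 2 × 348 = 696
  O–H: 2 × 477 = 954
  O=O: 3 × 506 = 1518
  Σ(broken) = 5700 kJ
Bonds formed (products):
  C=O: 4 × 823 = 3292
  O–H: 8 × 477 = 3816
  Σ(formed) = 7108 kJ
ΔH = Σ(broken) − Σ(formed) = 5700 − 7108 = −1408 kJ

ΔH ≈ −1408 kJ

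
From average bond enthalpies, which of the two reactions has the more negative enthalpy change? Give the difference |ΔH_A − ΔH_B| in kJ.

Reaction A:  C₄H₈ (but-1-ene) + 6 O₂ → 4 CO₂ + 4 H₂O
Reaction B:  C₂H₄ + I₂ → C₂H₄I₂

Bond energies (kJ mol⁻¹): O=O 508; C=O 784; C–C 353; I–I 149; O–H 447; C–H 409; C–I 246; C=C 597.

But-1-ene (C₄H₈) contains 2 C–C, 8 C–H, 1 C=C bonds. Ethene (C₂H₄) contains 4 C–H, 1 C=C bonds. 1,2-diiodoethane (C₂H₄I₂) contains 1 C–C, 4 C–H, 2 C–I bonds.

Reaction A, by 2126 kJ

Reaction A:
  Bonds broken (reactants):
    C–C: 2 × 353 = 706
    C–H: 8 × 409 = 3272
    C=C: 1 × 597 = 597
    O=O: 6 × 508 = 3048
    Σ(broken) = 7623 kJ
  Bonds formed (products):
    C=O: 8 × 784 = 6272
    O–H: 8 × 447 = 3576
    Σ(formed) = 9848 kJ
  ΔH_A = 7623 − 9848 = −2225 kJ
Reaction B:
  Bonds broken (reactants):
    C–H: 4 × 409 = 1636
    C=C: 1 × 597 = 597
    I–I: 1 × 149 = 149
    Σ(broken) = 2382 kJ
  Bonds formed (products):
    C–C: 1 × 353 = 353
    C–H: 4 × 409 = 1636
    C–I: 2 × 246 = 492
    Σ(formed) = 2481 kJ
  ΔH_B = 2382 − 2481 = −99 kJ
ΔH_A − ΔH_B = −2126 kJ, so reaction A has the more negative ΔH; |ΔH_A − ΔH_B| = 2126 kJ.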